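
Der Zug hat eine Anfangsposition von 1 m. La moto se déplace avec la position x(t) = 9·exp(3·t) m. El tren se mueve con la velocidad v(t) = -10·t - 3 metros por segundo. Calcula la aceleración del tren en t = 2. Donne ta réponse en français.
Pour résoudre ceci, nous devons prendre 1 dérivée de notre équation de la vitesse v(t) = -10·t - 3. En dérivant la vitesse, nous obtenons l'accélération: a(t) = -10. Nous avons l'accélération a(t) = -10. En substituant t = 2: a(2) = -10.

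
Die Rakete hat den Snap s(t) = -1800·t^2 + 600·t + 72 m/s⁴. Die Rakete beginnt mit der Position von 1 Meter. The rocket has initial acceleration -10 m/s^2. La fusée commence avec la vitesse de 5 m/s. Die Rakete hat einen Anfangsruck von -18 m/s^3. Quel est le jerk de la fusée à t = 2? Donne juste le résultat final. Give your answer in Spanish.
En t = 2, j = -3474.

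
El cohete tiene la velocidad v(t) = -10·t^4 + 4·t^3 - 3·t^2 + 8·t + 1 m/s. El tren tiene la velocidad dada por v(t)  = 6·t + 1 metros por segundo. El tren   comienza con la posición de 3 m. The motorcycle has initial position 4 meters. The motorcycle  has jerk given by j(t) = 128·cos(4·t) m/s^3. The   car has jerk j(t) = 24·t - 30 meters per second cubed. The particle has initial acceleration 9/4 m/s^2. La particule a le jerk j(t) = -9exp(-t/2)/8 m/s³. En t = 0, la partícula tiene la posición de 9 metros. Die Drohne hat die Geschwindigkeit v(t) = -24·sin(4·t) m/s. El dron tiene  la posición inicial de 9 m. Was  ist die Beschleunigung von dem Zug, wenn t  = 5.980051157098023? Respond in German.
Wir müssen unsere Gleichung für die Geschwindigkeit v(t) = 6·t + 1 1-mal ableiten. Mit d/dt von v(t) finden wir a(t) = 6. Aus der Gleichung für die Beschleunigung a(t) = 6, setzen wir t = 5.980051157098023 ein und erhalten a = 6.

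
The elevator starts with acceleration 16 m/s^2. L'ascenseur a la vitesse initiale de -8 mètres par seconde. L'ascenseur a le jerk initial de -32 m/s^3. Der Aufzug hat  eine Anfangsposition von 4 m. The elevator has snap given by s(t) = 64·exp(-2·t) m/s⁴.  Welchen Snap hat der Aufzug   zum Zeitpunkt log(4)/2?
Wir haben den Snap s(t) = 64·exp(-2·t). Durch Einsetzen von t = log(4)/2: s(log(4)/2) = 16.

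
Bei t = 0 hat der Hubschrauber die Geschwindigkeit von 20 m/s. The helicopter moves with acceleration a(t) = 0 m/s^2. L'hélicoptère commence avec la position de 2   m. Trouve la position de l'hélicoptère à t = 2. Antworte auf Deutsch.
Um dies zu lösen, müssen wir 2 Integrale unserer Gleichung für die Beschleunigung a(t) = 0 finden. Die Stammfunktion von der Beschleunigung, mit v(0) = 20, ergibt die Geschwindigkeit: v(t) = 20. Die Stammfunktion von der Geschwindigkeit, mit x(0) = 2, ergibt die Position: x(t) = 20·t + 2. Aus der Gleichung für die Position x(t) = 20·t + 2, setzen wir t = 2 ein und erhalten x = 42.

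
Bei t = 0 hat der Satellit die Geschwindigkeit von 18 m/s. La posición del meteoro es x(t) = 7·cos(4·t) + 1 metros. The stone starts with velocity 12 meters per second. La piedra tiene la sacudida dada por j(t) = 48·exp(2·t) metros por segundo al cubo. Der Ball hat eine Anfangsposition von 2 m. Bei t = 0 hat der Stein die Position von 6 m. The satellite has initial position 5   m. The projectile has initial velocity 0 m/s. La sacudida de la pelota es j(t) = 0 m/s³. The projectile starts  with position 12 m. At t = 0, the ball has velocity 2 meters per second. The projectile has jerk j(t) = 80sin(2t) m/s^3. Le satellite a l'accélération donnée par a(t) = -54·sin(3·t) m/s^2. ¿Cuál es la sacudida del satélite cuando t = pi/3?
Partiendo de la aceleración a(t) = -54·sin(3·t), tomamos 1 derivada. La derivada de la aceleración da la sacudida: j(t) = -162·cos(3·t). Tenemos la sacudida j(t) = -162·cos(3·t). Sustituyendo t = pi/3: j(pi/3) = 162.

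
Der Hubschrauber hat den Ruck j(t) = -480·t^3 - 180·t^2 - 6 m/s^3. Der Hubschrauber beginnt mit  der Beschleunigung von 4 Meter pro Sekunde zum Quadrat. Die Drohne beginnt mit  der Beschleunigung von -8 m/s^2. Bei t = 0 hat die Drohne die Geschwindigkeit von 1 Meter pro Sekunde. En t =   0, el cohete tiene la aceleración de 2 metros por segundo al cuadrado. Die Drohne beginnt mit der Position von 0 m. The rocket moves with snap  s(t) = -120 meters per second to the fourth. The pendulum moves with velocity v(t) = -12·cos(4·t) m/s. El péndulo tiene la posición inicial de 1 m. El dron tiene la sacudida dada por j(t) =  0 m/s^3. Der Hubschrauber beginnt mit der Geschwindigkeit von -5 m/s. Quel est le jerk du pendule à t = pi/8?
Nous devons dériver notre équation de la vitesse v(t) = -12·cos(4·t) 2 fois. En prenant d/dt de v(t), nous trouvons a(t) = 48·sin(4·t). En dérivant l'accélération, nous obtenons le jerk: j(t) = 192·cos(4·t). En utilisant j(t) = 192·cos(4·t) et en substituant t = pi/8, nous trouvons j = 0.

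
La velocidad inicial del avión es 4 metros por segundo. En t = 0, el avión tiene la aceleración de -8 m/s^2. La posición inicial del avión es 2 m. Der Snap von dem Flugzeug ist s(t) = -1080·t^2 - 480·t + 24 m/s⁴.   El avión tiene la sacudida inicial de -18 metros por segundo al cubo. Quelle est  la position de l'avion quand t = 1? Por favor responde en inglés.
We must find the antiderivative of our snap equation s(t) = -1080·t^2 - 480·t + 24 4 times. The antiderivative of snap is jerk. Using j(0) = -18, we get j(t) = -360·t^3 - 240·t^2 + 24·t - 18. Taking ∫j(t)dt and applying a(0) = -8, we find a(t) = -90·t^4 - 80·t^3 + 12·t^2 - 18·t - 8. The integral of acceleration, with v(0) = 4, gives velocity: v(t) = -18·t^5 - 20·t^4 + 4·t^3 - 9·t^2 - 8·t + 4. Taking ∫v(t)dt and applying x(0) = 2, we find x(t) = -3·t^6 - 4·t^5 + t^4 - 3·t^3 - 4·t^2 + 4·t + 2. From the given position equation x(t) = -3·t^6 - 4·t^5 + t^4 - 3·t^3 - 4·t^2 + 4·t + 2, we substitute t = 1 to get x = -7.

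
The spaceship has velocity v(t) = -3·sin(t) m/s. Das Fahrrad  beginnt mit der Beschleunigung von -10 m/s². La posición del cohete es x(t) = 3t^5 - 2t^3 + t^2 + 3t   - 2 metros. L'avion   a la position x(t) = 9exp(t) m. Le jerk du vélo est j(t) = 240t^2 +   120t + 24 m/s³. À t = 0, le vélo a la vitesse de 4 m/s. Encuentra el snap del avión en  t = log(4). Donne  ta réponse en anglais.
To solve this, we need to take 4 derivatives of our position equation x(t) = 9·exp(t). The derivative of position gives velocity: v(t) = 9·exp(t). The derivative of velocity gives acceleration: a(t) = 9·exp(t). The derivative of acceleration gives jerk: j(t) = 9·exp(t). Differentiating jerk, we get snap: s(t) = 9·exp(t). From the given snap equation s(t) = 9·exp(t), we substitute t = log(4) to get s = 36.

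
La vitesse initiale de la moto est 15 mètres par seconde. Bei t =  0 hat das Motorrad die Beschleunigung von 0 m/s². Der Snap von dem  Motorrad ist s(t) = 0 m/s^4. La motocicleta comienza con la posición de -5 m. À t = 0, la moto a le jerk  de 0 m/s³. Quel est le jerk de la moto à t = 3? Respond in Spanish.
Para resolver esto, necesitamos tomar 1 integral de nuestra ecuación del snap s(t) = 0. La integral del snap, con j(0) = 0, da la sacudida: j(t) = 0. Usando j(t) = 0 y sustituyendo t = 3, encontramos j = 0.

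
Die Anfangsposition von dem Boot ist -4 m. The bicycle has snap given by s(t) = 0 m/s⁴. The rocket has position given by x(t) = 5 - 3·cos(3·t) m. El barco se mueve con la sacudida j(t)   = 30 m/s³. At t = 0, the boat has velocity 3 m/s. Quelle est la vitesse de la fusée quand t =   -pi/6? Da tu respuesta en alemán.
Um dies zu lösen, müssen wir 1 Ableitung unserer Gleichung für die Position x(t) = 5 - 3·cos(3·t) nehmen. Durch Ableiten von der Position erhalten wir die Geschwindigkeit: v(t) = 9·sin(3·t). Mit v(t) = 9·sin(3·t) und Einsetzen von t = -pi/6, finden wir v = -9.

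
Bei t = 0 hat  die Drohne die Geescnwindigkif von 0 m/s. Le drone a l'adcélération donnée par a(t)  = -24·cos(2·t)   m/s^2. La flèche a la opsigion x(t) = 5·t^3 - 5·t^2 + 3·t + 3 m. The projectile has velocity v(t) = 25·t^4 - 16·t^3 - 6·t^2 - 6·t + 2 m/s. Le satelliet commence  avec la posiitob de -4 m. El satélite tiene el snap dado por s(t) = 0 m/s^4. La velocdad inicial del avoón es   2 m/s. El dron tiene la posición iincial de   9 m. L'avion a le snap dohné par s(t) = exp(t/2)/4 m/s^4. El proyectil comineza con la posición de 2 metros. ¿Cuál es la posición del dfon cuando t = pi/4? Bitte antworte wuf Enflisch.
To solve this, we need to take 2 integrals of our acceleration equation a(t) = -24·cos(2·t). The integral of acceleration is velocity. Using v(0) = 0, we get v(t) = -12·sin(2·t). Finding the integral of v(t) and using x(0) = 9: x(t) = 6·cos(2·t) + 3. We have position x(t) = 6·cos(2·t) + 3. Substituting t = pi/4: x(pi/4) = 3.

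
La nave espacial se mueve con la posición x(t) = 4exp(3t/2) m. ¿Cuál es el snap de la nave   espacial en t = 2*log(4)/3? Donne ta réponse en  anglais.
Starting from position x(t) = 4·exp(3·t/2), we take 4 derivatives. Taking d/dt of x(t), we find v(t) = 6·exp(3·t/2). Taking d/dt of v(t), we find a(t) = 9·exp(3·t/2). Taking d/dt of a(t), we find j(t) = 27·exp(3·t/2)/2. Taking d/dt of j(t), we find s(t) = 81·exp(3·t/2)/4. From the given snap equation s(t) = 81·exp(3·t/2)/4, we substitute t = 2*log(4)/3 to get s = 81.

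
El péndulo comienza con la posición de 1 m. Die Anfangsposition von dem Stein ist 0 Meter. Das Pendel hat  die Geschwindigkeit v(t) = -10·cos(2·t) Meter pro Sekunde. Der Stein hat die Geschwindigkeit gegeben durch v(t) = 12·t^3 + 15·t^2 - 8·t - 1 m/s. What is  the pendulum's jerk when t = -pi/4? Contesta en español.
Debemos derivar nuestra ecuación de la velocidad v(t) = -10·cos(2·t) 2 veces. Tomando d/dt de v(t), encontramos a(t) = 20·sin(2·t). La derivada de la aceleración da la sacudida: j(t) = 40·cos(2·t). Usando j(t) = 40·cos(2·t) y sustituyendo t = -pi/4, encontramos j = 0.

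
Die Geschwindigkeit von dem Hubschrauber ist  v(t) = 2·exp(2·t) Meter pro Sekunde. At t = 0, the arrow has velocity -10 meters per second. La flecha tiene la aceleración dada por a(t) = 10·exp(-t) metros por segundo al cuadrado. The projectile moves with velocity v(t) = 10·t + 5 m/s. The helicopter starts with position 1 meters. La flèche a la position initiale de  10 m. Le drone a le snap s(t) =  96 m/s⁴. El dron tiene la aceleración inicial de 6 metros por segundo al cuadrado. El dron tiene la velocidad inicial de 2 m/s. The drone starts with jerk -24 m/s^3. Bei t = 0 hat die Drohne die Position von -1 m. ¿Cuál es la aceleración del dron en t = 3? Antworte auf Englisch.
Starting from snap s(t) = 96, we take 2 antiderivatives. Integrating snap and using the initial condition j(0) = -24, we get j(t) = 96·t - 24. The integral of jerk is acceleration. Using a(0) = 6, we get a(t) = 48·t^2 - 24·t + 6. From the given acceleration equation a(t) = 48·t^2 - 24·t + 6, we substitute t = 3 to get a = 366.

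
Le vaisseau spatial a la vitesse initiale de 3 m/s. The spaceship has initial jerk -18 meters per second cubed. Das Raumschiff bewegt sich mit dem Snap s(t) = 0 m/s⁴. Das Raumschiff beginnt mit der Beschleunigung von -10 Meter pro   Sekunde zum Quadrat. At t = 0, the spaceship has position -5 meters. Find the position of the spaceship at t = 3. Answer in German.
Ausgehend von dem Snap s(t) = 0, nehmen wir 4 Stammfunktionen. Die Stammfunktion von dem Snap, mit j(0) = -18, ergibt den Ruck: j(t) = -18. Die Stammfunktion von dem Ruck, mit a(0) = -10, ergibt die Beschleunigung: a(t) = -18·t - 10. Durch Integration von der Beschleunigung und Verwendung der Anfangsbedingung v(0) = 3, erhalten wir v(t) = -9·t^2 - 10·t + 3. Die Stammfunktion von der Geschwindigkeit ist die Position. Mit x(0) = -5 erhalten wir x(t) = -3·t^3 - 5·t^2 + 3·t - 5. Mit x(t) = -3·t^3 - 5·t^2 + 3·t - 5 und Einsetzen von t = 3, finden wir x = -122.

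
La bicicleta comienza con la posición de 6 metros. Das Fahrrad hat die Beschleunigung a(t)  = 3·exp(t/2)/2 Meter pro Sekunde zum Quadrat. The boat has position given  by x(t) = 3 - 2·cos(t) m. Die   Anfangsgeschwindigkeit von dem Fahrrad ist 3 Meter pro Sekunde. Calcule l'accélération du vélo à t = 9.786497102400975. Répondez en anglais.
From the given acceleration equation a(t) = 3·exp(t/2)/2, we substitute t = 9.786497102400975 to get a = 200.079274258993.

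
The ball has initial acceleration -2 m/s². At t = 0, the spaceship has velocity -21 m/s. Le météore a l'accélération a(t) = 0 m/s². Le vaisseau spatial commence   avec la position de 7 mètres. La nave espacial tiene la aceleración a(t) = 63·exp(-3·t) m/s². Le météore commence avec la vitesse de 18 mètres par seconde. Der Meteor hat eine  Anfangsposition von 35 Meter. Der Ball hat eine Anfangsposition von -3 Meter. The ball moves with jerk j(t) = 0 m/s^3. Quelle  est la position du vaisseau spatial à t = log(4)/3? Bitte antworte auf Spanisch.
Necesitamos integrar nuestra ecuación de la aceleración a(t) = 63·exp(-3·t) 2 veces. La antiderivada de la aceleración, con v(0) = -21, da la velocidad: v(t) = -21·exp(-3·t). Integrando la velocidad y usando la condición inicial x(0) = 7, obtenemos x(t) = 7·exp(-3·t). Usando x(t) = 7·exp(-3·t) y sustituyendo t = log(4)/3, encontramos x = 7/4.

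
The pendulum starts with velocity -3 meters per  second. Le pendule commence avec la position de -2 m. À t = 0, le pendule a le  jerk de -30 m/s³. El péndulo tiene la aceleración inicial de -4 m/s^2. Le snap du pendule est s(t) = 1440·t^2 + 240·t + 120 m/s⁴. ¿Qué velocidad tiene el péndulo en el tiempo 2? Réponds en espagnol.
Partiendo del snap s(t) = 1440·t^2 + 240·t + 120, tomamos 3 antiderivadas. La antiderivada del snap es la sacudida. Usando j(0) = -30, obtenemos j(t) = 480·t^3 + 120·t^2 + 120·t - 30. Tomando ∫j(t)dt y aplicando a(0) = -4, encontramos a(t) = 120·t^4 + 40·t^3 + 60·t^2 - 30·t - 4. Tomando ∫a(t)dt y aplicando v(0) = -3, encontramos v(t) = 24·t^5 + 10·t^4 + 20·t^3 - 15·t^2 - 4·t - 3. De la ecuación de la velocidad v(t) = 24·t^5 + 10·t^4 + 20·t^3 - 15·t^2 - 4·t - 3, sustituimos t = 2 para obtener v = 1017.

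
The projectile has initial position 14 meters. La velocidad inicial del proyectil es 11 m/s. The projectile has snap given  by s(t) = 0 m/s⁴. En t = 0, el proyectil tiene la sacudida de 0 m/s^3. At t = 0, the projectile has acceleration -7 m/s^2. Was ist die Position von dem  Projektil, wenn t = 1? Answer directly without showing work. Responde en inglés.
The answer is 43/2.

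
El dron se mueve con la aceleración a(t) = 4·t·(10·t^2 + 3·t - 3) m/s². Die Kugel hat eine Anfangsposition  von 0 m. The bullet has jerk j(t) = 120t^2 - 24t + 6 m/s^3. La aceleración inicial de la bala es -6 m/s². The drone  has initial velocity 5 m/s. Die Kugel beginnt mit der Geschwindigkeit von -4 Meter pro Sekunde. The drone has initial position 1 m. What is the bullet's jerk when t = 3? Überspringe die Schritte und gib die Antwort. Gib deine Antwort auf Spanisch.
j(3) = 1014.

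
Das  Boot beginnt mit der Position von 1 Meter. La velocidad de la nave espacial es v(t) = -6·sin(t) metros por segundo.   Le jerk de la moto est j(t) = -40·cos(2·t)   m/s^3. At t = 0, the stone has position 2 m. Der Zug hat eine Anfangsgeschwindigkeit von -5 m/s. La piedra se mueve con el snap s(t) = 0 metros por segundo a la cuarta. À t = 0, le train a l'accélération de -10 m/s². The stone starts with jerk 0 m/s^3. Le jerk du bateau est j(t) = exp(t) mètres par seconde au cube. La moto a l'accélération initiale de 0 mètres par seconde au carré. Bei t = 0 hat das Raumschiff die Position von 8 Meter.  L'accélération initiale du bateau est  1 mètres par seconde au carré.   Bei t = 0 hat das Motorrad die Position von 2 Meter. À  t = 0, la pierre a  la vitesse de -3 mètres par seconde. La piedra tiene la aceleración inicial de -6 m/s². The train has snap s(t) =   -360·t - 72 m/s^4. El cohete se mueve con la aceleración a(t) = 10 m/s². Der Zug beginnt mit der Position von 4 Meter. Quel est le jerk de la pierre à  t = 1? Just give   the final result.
Le jerk à t = 1 est j = 0.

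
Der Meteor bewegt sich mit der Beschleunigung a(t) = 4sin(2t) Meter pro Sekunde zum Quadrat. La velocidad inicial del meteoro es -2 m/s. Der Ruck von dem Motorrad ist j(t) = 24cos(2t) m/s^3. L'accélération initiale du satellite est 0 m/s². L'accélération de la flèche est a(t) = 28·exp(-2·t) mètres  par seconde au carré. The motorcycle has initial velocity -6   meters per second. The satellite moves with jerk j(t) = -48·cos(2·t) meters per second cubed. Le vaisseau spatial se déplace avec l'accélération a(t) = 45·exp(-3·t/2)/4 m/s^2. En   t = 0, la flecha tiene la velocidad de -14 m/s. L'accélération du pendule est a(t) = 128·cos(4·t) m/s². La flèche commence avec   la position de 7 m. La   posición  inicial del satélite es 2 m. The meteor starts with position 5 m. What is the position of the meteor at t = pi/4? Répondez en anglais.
To solve this, we need to take 2 integrals of our acceleration equation a(t) = 4·sin(2·t). Finding the antiderivative of a(t) and using v(0) = -2: v(t) = -2·cos(2·t). Integrating velocity and using the initial condition x(0) = 5, we get x(t) = 5 - sin(2·t). Using x(t) = 5 - sin(2·t) and substituting t = pi/4, we find x = 4.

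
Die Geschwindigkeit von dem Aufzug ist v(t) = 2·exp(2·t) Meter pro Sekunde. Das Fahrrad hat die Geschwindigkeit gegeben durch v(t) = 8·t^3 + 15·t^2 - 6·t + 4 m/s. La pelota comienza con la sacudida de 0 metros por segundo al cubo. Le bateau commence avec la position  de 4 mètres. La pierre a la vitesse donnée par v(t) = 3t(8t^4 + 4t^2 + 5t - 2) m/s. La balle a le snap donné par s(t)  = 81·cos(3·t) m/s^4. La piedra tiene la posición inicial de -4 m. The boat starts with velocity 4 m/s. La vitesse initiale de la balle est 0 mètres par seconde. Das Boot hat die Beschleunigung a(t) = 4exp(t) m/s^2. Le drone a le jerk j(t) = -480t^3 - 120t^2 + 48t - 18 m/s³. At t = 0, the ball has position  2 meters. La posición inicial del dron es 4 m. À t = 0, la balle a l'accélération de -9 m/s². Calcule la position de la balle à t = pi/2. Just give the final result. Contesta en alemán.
Bei t = pi/2, x = 1.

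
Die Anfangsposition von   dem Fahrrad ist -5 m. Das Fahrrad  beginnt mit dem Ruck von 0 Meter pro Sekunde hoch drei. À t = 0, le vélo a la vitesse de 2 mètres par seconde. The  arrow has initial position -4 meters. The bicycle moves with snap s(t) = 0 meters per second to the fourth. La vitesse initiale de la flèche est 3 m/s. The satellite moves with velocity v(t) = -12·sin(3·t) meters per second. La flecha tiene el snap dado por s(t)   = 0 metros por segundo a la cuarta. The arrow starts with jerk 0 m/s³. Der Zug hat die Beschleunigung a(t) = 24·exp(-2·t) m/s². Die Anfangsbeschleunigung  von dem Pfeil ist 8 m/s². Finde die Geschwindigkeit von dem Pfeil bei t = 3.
Wir müssen das Integral unserer Gleichung für den Snap s(t) = 0 3-mal finden. Die Stammfunktion von dem Snap, mit j(0) = 0, ergibt den Ruck: j(t) = 0. Die Stammfunktion von dem Ruck ist die Beschleunigung. Mit a(0) = 8 erhalten wir a(t) = 8. Durch Integration von der Beschleunigung und Verwendung der Anfangsbedingung v(0) = 3, erhalten wir v(t) = 8·t + 3. Wir haben die Geschwindigkeit v(t) = 8·t + 3. Durch Einsetzen von t = 3: v(3) = 27.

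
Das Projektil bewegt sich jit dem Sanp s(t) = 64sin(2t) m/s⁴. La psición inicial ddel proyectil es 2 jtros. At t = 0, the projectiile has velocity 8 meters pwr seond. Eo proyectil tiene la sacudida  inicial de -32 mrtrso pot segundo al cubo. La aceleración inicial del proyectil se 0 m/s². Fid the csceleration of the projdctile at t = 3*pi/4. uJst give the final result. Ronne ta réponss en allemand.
Die Antwort ist 16.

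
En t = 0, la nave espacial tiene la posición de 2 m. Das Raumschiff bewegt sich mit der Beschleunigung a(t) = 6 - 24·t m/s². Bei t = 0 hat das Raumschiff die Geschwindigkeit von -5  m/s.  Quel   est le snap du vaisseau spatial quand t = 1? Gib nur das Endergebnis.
s(1) = 0.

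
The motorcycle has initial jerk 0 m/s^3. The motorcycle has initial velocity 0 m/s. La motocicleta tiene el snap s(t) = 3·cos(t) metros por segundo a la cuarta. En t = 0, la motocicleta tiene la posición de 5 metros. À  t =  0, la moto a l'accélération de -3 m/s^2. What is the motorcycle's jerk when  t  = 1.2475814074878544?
We must find the antiderivative of our snap equation s(t) = 3·cos(t) 1 time. Taking ∫s(t)dt and applying j(0) = 0, we find j(t) = 3·sin(t). From the given jerk equation j(t) = 3·sin(t), we substitute t = 1.2475814074878544 to get j = 2.84465762463153.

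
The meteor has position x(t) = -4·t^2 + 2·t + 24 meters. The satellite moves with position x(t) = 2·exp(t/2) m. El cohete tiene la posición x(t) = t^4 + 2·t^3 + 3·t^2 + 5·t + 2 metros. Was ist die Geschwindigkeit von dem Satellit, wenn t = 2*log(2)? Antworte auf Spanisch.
Para resolver esto, necesitamos tomar 1 derivada de nuestra ecuación de la posición x(t) = 2·exp(t/2). Derivando la posición, obtenemos la velocidad: v(t) = exp(t/2). De la ecuación de la velocidad v(t) = exp(t/2), sustituimos t = 2*log(2) para obtener v = 2.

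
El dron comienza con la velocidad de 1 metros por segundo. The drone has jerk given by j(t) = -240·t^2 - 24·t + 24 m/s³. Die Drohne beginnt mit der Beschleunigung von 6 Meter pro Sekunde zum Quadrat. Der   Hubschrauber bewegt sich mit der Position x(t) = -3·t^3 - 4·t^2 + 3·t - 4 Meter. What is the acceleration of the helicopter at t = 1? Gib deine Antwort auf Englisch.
To solve this, we need to take 2 derivatives of our position equation x(t) = -3·t^3 - 4·t^2 + 3·t - 4. The derivative of position gives velocity: v(t) = -9·t^2 - 8·t + 3. Differentiating velocity, we get acceleration: a(t) = -18·t - 8. We have acceleration a(t) = -18·t - 8. Substituting t = 1: a(1) = -26.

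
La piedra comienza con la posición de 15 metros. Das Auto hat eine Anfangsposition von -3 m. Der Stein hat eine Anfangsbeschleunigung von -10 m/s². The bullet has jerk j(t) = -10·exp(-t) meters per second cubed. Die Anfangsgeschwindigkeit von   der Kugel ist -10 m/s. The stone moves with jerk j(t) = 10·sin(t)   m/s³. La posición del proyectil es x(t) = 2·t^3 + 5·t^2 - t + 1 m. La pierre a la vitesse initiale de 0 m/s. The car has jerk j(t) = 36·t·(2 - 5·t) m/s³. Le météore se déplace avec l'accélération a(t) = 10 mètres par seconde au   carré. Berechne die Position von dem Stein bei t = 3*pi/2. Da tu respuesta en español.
Debemos encontrar la integral de nuestra ecuación de la sacudida j(t) = 10·sin(t) 3 veces. Tomando ∫j(t)dt y aplicando a(0) = -10, encontramos a(t) = -10·cos(t). Integrando la aceleración y usando la condición inicial v(0) = 0, obtenemos v(t) = -10·sin(t). La antiderivada de la velocidad es la posición. Usando x(0) = 15, obtenemos x(t) = 10·cos(t) + 5. Usando x(t) = 10·cos(t) + 5 y sustituyendo t = 3*pi/2, encontramos x = 5.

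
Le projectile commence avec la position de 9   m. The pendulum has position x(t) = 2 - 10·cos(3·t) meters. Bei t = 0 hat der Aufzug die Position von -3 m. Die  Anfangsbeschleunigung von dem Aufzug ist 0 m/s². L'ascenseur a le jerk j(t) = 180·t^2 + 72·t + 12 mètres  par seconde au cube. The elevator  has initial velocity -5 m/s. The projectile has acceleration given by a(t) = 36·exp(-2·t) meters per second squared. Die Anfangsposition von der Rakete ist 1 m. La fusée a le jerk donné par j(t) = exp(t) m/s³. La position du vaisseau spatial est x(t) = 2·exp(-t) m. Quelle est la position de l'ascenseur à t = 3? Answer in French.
En partant du jerk j(t) = 180·t^2 + 72·t + 12, nous prenons 3 intégrales. En prenant ∫j(t)dt et en appliquant a(0) = 0, nous trouvons a(t) = 12·t·(5·t^2 + 3·t + 1). L'intégrale de l'accélération est la vitesse. En utilisant v(0) = -5, nous obtenons v(t) = 15·t^4 + 12·t^3 + 6·t^2 - 5. En intégrant la vitesse et en utilisant la condition initiale x(0) = -3, nous obtenons x(t) = 3·t^5 + 3·t^4 + 2·t^3 - 5·t - 3. Nous avons la position x(t) = 3·t^5 + 3·t^4 + 2·t^3 - 5·t - 3. En substituant t = 3: x(3) = 1008.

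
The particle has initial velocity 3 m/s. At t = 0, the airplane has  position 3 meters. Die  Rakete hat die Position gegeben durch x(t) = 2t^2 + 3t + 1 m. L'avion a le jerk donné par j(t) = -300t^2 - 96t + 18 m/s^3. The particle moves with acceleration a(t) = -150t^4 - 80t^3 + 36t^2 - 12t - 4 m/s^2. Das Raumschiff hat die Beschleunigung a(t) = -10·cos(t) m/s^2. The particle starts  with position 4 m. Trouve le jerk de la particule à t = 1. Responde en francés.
Pour résoudre ceci, nous devons prendre 1 dérivée de notre équation de l'accélération a(t) = -150·t^4 - 80·t^3 + 36·t^2 - 12·t - 4. En prenant d/dt de a(t), nous trouvons j(t) = -600·t^3 - 240·t^2 + 72·t - 12. De l'équation du jerk j(t) = -600·t^3 - 240·t^2 + 72·t - 12, nous substituons t = 1 pour obtenir j = -780.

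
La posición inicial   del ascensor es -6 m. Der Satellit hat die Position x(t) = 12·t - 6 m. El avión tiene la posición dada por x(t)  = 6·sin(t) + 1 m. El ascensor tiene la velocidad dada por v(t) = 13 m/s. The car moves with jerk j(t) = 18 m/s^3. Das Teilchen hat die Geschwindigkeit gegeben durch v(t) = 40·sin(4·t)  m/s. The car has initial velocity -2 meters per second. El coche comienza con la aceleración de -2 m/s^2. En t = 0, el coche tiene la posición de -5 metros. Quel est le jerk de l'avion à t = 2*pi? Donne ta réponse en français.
Nous devons dériver notre équation de la position x(t) = 6·sin(t) + 1 3 fois. En prenant d/dt de x(t), nous trouvons v(t) = 6·cos(t). En prenant d/dt de v(t), nous trouvons a(t) = -6·sin(t). La dérivée de l'accélération donne le jerk: j(t) = -6·cos(t). Nous avons le jerk j(t) = -6·cos(t). En substituant t = 2*pi: j(2*pi) = -6.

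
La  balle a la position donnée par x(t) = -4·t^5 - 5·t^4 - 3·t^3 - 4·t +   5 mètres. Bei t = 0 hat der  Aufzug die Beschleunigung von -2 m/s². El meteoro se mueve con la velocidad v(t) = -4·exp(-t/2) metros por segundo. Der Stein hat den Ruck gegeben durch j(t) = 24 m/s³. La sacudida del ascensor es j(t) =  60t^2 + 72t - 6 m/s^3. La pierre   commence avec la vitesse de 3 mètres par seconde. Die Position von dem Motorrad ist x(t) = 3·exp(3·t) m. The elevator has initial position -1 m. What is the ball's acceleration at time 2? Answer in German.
Um dies zu lösen, müssen wir 2 Ableitungen unserer Gleichung für die Position x(t) = -4·t^5 - 5·t^4 - 3·t^3 - 4·t + 5 nehmen. Mit d/dt von x(t) finden wir v(t) = -20·t^4 - 20·t^3 - 9·t^2 - 4. Mit d/dt von v(t) finden wir a(t) = -80·t^3 - 60·t^2 - 18·t. Wir haben die Beschleunigung a(t) = -80·t^3 - 60·t^2 - 18·t. Durch Einsetzen von t = 2: a(2) = -916.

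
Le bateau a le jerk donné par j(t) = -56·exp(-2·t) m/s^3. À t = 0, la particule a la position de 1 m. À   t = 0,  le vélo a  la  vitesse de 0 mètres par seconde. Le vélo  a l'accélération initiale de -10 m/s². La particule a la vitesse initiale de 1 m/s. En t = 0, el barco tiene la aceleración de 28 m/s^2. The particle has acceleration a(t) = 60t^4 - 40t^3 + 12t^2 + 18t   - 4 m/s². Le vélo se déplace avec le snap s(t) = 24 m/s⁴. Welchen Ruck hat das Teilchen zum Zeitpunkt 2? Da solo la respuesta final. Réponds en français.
Le jerk à t = 2 est j = 1506.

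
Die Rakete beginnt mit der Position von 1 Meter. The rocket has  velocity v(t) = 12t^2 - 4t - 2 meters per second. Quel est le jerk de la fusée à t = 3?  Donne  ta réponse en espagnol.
Debemos derivar nuestra ecuación de la velocidad v(t) = 12·t^2 - 4·t - 2 2 veces. Derivando la velocidad, obtenemos la aceleración: a(t) = 24·t - 4. Derivando la aceleración, obtenemos la sacudida: j(t) = 24. De la ecuación de la sacudida j(t) = 24, sustituimos t = 3 para obtener j = 24.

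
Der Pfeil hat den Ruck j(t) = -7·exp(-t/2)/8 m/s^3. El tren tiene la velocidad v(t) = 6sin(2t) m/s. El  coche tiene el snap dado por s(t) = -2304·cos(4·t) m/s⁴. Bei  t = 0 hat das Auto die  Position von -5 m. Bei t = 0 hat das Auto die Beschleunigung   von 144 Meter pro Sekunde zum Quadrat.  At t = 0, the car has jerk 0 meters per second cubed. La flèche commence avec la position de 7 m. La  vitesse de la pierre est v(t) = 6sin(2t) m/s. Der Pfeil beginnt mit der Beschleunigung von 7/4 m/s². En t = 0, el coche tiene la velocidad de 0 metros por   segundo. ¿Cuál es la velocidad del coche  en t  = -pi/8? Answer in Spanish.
Debemos encontrar la antiderivada de nuestra ecuación del snap s(t) = -2304·cos(4·t) 3 veces. Integrando el snap y usando la condición inicial j(0) = 0, obtenemos j(t) = -576·sin(4·t). Tomando ∫j(t)dt y aplicando a(0) = 144, encontramos a(t) = 144·cos(4·t). La integral de la aceleración, con v(0) = 0, da la velocidad: v(t) = 36·sin(4·t). Tenemos la velocidad v(t) = 36·sin(4·t). Sustituyendo t = -pi/8: v(-pi/8) = -36.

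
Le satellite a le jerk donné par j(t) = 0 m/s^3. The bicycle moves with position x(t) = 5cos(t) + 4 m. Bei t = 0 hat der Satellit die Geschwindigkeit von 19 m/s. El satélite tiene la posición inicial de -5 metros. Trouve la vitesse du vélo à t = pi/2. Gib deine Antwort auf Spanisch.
Para resolver esto, necesitamos tomar 1 derivada de nuestra ecuación de la posición x(t) = 5·cos(t) + 4. Tomando d/dt de x(t), encontramos v(t) = -5·sin(t). Usando v(t) = -5·sin(t) y sustituyendo t = pi/2, encontramos v = -5.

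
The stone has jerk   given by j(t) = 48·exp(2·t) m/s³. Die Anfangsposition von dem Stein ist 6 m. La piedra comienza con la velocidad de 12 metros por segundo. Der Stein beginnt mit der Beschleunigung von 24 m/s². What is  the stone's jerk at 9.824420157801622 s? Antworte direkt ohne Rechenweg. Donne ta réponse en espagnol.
La sacudida en t = 9.824420157801622 es j = 16391706235.5046.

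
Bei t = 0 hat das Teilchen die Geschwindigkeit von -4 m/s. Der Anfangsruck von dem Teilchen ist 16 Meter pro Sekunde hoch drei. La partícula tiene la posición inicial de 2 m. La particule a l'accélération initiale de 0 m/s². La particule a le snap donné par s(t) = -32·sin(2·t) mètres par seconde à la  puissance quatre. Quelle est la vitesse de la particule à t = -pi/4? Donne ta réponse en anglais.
To solve this, we need to take 3 integrals of our snap equation s(t) = -32·sin(2·t). Taking ∫s(t)dt and applying j(0) = 16, we find j(t) = 16·cos(2·t). Finding the antiderivative of j(t) and using a(0) = 0: a(t) = 8·sin(2·t). Integrating acceleration and using the initial condition v(0) = -4, we get v(t) = -4·cos(2·t). From the given velocity equation v(t) = -4·cos(2·t), we substitute t = -pi/4 to get v = 0.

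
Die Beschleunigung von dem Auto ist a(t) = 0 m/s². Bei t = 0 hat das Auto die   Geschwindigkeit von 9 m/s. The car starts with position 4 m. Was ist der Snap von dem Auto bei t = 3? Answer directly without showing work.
Die Antwort ist 0.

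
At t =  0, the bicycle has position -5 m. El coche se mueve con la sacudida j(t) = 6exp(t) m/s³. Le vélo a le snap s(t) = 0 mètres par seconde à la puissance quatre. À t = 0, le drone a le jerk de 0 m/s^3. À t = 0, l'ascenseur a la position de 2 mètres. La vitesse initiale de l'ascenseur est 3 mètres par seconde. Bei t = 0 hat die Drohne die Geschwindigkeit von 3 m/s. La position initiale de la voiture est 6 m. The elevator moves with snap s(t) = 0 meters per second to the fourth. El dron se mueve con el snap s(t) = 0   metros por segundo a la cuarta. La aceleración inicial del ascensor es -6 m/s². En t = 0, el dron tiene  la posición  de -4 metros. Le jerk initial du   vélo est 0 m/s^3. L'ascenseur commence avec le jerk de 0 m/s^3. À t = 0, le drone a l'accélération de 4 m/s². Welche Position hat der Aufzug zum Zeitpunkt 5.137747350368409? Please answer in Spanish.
Partiendo del snap s(t) = 0, tomamos 4 antiderivadas. Tomando ∫s(t)dt y aplicando j(0) = 0, encontramos j(t) = 0. La integral de la sacudida, con a(0) = -6, da la aceleración: a(t) = -6. La integral de la aceleración es la velocidad. Usando v(0) = 3, obtenemos v(t) = 3 - 6·t. La integral de la velocidad es la posición. Usando x(0) = 2, obtenemos x(t) = -3·t^2 + 3·t + 2. Usando x(t) = -3·t^2 + 3·t + 2 y sustituyendo t = 5.137747350368409, encontramos x = -61.7761014575476.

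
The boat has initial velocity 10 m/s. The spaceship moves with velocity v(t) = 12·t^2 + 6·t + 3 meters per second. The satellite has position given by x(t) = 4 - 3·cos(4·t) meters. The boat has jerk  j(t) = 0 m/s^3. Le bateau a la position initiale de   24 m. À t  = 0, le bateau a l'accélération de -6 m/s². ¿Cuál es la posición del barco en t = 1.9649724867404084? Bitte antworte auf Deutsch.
Um dies zu lösen, müssen wir 3 Stammfunktionen unserer Gleichung für den Ruck j(t) = 0 finden. Mit ∫j(t)dt und Anwendung von a(0) = -6, finden wir a(t) = -6. Durch Integration von der Beschleunigung und Verwendung der Anfangsbedingung v(0) = 10, erhalten wir v(t) = 10 - 6·t. Das Integral von der Geschwindigkeit ist die Position. Mit x(0) = 24 erhalten wir x(t) = -3·t^2 + 10·t + 24. Mit x(t) = -3·t^2 + 10·t + 24 und Einsetzen von t = 1.9649724867404084, finden wir x = 32.0663742464637.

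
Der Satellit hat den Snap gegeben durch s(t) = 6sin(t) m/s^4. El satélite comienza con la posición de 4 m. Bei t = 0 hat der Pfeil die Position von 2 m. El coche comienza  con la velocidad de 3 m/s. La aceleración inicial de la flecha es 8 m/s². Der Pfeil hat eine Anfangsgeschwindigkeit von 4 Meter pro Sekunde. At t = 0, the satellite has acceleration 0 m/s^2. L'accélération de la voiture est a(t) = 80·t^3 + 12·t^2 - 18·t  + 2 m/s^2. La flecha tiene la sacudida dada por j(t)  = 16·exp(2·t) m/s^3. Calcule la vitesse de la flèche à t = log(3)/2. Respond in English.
We need to integrate our jerk equation j(t) = 16·exp(2·t) 2 times. Integrating jerk and using the initial condition a(0) = 8, we get a(t) = 8·exp(2·t). Taking ∫a(t)dt and applying v(0) = 4, we find v(t) = 4·exp(2·t). Using v(t) = 4·exp(2·t) and substituting t = log(3)/2, we find v = 12.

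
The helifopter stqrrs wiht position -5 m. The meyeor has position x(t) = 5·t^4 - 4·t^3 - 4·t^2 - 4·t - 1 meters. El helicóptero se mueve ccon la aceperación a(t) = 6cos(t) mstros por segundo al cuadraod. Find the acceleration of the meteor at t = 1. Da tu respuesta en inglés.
Starting from position x(t) = 5·t^4 - 4·t^3 - 4·t^2 - 4·t - 1, we take 2 derivatives. Taking d/dt of x(t), we find v(t) = 20·t^3 - 12·t^2 - 8·t - 4. The derivative of velocity gives acceleration: a(t) = 60·t^2 - 24·t - 8. We have acceleration a(t) = 60·t^2 - 24·t - 8. Substituting t = 1: a(1) = 28.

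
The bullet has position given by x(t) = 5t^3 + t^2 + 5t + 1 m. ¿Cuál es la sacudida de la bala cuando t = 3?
Partiendo de la posición x(t) = 5·t^3 + t^2 + 5·t + 1, tomamos 3 derivadas. La derivada de la posición da la velocidad: v(t) = 15·t^2 + 2·t + 5. Tomando d/dt de v(t), encontramos a(t) = 30·t + 2. La derivada de la aceleración da la sacudida: j(t) = 30. Tenemos la sacudida j(t) = 30. Sustituyendo t = 3: j(3) = 30.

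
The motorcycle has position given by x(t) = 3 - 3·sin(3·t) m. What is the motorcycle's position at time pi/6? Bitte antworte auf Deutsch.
Wir haben die Position x(t) = 3 - 3·sin(3·t). Durch Einsetzen von t = pi/6: x(pi/6) = 0.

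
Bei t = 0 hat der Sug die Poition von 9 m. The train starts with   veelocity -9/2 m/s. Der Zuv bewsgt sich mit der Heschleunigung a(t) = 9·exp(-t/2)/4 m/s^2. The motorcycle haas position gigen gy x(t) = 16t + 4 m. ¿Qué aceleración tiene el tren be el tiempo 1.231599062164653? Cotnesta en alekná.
Wir haben die Beschleunigung a(t) = 9·exp(-t/2)/4. Durch Einsetzen von t = 1.231599062164653: a(1.231599062164653) = 1.21546981994721.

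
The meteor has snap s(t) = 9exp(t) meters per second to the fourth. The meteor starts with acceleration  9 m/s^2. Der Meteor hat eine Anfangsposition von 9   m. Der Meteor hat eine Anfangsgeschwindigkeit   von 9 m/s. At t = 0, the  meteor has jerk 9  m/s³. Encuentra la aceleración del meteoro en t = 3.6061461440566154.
Debemos encontrar la integral de nuestra ecuación del snap s(t) = 9·exp(t) 2 veces. La integral del snap es la sacudida. Usando j(0) = 9, obtenemos j(t) = 9·exp(t). La integral de la sacudida es la aceleración. Usando a(0) = 9, obtenemos a(t) = 9·exp(t). Usando a(t) = 9·exp(t) y sustituyendo t = 3.6061461440566154, encontramos a = 331.414786204935.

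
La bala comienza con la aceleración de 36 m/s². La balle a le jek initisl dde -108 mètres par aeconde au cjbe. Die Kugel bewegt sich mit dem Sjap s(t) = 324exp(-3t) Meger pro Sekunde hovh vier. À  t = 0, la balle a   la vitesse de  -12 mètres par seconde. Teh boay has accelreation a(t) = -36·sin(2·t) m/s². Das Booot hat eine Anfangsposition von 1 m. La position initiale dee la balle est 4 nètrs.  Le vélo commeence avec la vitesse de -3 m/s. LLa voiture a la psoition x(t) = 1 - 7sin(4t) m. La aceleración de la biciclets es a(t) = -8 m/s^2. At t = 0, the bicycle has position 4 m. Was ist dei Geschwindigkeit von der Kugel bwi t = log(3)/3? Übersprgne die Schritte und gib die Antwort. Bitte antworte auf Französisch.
À t = log(3)/3, v = -4.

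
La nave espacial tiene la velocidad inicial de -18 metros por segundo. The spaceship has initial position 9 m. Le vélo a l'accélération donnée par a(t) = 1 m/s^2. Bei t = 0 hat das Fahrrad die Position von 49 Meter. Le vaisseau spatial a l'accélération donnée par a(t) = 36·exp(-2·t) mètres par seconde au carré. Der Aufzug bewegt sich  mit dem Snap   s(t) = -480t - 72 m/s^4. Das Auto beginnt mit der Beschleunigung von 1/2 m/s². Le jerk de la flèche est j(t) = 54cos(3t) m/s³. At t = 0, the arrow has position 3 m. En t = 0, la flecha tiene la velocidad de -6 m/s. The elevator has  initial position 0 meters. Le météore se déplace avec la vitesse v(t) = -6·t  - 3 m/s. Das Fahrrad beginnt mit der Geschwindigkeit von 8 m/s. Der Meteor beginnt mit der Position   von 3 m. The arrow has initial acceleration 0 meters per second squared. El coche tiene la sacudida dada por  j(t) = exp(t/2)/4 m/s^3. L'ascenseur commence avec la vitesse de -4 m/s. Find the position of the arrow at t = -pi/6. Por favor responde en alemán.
Wir müssen unsere Gleichung für den Ruck j(t) = 54·cos(3·t) 3-mal integrieren. Durch Integration von dem Ruck und Verwendung der Anfangsbedingung a(0) = 0, erhalten wir a(t) = 18·sin(3·t). Durch Integration von der Beschleunigung und Verwendung der Anfangsbedingung v(0) = -6, erhalten wir v(t) = -6·cos(3·t). Durch Integration von der Geschwindigkeit und Verwendung der Anfangsbedingung x(0) = 3, erhalten wir x(t) = 3 - 2·sin(3·t). Aus der Gleichung für die Position x(t) = 3 - 2·sin(3·t), setzen wir t = -pi/6 ein und erhalten x = 5.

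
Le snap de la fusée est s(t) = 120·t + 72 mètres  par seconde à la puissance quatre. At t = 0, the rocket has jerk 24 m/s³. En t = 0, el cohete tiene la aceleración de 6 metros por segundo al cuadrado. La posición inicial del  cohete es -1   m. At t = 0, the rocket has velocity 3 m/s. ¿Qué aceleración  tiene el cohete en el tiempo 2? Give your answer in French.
Nous devons intégrer notre équation du snap s(t) = 120·t + 72 2 fois. L'intégrale du snap est le jerk. En utilisant j(0) = 24, nous obtenons j(t) = 60·t^2 + 72·t + 24. La primitive du jerk, avec a(0) = 6, donne l'accélération: a(t) = 20·t^3 + 36·t^2 + 24·t + 6. De l'équation de l'accélération a(t) = 20·t^3 + 36·t^2 + 24·t + 6, nous substituons t = 2 pour obtenir a = 358.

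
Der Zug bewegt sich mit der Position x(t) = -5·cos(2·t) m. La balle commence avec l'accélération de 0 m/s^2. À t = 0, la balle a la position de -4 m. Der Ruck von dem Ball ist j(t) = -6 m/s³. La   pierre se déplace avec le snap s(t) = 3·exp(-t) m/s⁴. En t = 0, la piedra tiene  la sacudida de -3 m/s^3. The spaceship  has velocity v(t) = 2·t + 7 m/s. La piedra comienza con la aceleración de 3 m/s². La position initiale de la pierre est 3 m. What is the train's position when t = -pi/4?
From the given position equation x(t) = -5·cos(2·t), we substitute t = -pi/4 to get x = 0.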